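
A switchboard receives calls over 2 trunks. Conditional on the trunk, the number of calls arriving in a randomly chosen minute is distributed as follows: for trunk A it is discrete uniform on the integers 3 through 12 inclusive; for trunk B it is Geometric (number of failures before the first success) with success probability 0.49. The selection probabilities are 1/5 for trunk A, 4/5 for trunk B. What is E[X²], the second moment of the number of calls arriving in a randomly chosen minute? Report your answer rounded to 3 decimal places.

15.466

For each component E[X²] = Var + (mean)², giving A: 64.5; B: 3.20741.
Overall E[X²] = 0.2·64.5 + 0.8·3.20741 = 15.4659.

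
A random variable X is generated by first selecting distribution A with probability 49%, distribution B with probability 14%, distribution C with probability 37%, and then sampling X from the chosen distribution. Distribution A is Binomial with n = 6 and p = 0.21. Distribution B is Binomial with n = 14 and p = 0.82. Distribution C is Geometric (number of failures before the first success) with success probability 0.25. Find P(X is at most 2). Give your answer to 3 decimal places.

0.649

Conditional on each component, P(X ≤ 2): A: 0.888451; B: 7.32126e-08; C: 0.578125.
By total probability, P(X ≤ 2) = 0.49·0.888451 + 0.14·7.32126e-08 + 0.37·0.578125 = 0.649247.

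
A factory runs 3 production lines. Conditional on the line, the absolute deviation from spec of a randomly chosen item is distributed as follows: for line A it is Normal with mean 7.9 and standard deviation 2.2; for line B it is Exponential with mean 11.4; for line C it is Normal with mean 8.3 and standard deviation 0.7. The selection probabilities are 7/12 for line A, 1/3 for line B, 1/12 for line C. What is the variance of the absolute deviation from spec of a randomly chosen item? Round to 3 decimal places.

Per component, A: μ=7.9, E[X²]=67.25; B: μ=11.4, E[X²]=259.92; C: μ=8.3, E[X²]=69.38.
E[X] = 0.583333·7.9 + 0.333333·11.4 + 0.0833333·8.3 = 9.1.
E[X²] = 0.583333·67.25 + 0.333333·259.92 + 0.0833333·69.38 = 131.651.
Var(X) = E[X²] − (E[X])² = 131.651 − 82.81 = 48.8408.

48.841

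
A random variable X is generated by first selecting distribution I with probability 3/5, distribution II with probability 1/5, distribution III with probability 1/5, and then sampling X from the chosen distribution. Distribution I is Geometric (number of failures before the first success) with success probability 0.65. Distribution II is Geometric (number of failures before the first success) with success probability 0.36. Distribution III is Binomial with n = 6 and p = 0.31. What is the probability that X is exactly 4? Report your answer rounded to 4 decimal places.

Conditional on each component, P(X = 4): I: 0.00975406; II: 0.060398; III: 0.0659533.
By total probability, P(X = 4) = 0.6·0.00975406 + 0.2·0.060398 + 0.2·0.0659533 = 0.0311227.

0.0311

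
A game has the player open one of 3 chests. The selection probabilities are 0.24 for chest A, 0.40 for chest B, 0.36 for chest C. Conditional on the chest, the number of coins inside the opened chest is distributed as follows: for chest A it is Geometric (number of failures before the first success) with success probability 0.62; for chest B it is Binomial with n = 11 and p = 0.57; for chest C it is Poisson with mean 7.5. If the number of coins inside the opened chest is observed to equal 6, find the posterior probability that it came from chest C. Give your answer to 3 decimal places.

Likelihoods P(X=6 | ·): A: 0.00186678; B: 0.232934; C: 0.136718.
Posterior ∝ prior × likelihood. Numerator for C: 0.36·0.136718 = 0.0492186.
Normalizing constant: 0.24·0.00186678 + 0.4·0.232934 + 0.36·0.136718 = 0.14284.
P(C | observation) = 0.0492186 / 0.14284 = 0.344571.

0.345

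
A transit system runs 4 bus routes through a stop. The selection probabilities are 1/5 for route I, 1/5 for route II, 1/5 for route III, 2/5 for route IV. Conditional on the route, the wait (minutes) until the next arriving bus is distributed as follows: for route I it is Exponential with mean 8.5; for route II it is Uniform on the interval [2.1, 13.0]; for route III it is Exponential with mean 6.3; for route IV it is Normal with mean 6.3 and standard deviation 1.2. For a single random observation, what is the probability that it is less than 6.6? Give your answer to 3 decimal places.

0.560

Conditional on each route, P(X < 6.6): I: 0.539973; II: 0.412844; III: 0.649228; IV: 0.598706.
By total probability, P(X < 6.6) = 0.2·0.539973 + 0.2·0.412844 + 0.2·0.649228 + 0.4·0.598706 = 0.559892.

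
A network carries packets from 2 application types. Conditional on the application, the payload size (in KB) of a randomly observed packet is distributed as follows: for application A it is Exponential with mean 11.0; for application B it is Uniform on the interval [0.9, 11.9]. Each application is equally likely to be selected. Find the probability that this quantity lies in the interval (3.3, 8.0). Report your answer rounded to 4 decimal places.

Conditional on each application, P(3.3 < X < 8.0): A: 0.257593; B: 0.427273.
By total probability, P(3.3 < X < 8.0) = 0.5·0.257593 + 0.5·0.427273 = 0.342433.

0.3424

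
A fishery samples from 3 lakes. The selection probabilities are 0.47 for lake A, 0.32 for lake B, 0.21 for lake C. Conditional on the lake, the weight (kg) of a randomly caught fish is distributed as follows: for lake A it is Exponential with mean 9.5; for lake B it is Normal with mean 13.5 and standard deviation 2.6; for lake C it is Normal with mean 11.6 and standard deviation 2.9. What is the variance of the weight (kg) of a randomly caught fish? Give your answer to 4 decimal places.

Per component, A: μ=9.5, E[X²]=180.5; B: μ=13.5, E[X²]=189.01; C: μ=11.6, E[X²]=142.97.
E[X] = 0.47·9.5 + 0.32·13.5 + 0.21·11.6 = 11.221.
E[X²] = 0.47·180.5 + 0.32·189.01 + 0.21·142.97 = 175.342.
Var(X) = E[X²] − (E[X])² = 175.342 − 125.911 = 49.4311.

49.4311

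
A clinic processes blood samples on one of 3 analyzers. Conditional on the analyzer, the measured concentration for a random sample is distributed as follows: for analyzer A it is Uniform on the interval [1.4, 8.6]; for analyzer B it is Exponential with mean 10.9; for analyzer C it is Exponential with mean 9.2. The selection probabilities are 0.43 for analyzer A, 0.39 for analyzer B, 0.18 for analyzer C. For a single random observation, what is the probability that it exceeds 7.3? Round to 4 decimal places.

0.3587

Conditional on each analyzer, P(X > 7.3): A: 0.180556; B: 0.511849; C: 0.452269.
By total probability, P(X > 7.3) = 0.43·0.180556 + 0.39·0.511849 + 0.18·0.452269 = 0.358669.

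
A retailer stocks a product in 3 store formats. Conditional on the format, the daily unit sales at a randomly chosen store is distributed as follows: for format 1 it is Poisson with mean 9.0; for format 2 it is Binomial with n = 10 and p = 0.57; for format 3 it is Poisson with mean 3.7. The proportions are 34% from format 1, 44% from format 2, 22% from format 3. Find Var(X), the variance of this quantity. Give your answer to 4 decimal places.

9.0699

Per component, 1: μ=9, E[X²]=90; 2: μ=5.7, E[X²]=34.941; 3: μ=3.7, E[X²]=17.39.
E[X] = 0.34·9 + 0.44·5.7 + 0.22·3.7 = 6.382.
E[X²] = 0.34·90 + 0.44·34.941 + 0.22·17.39 = 49.7998.
Var(X) = E[X²] − (E[X])² = 49.7998 − 40.7299 = 9.06992.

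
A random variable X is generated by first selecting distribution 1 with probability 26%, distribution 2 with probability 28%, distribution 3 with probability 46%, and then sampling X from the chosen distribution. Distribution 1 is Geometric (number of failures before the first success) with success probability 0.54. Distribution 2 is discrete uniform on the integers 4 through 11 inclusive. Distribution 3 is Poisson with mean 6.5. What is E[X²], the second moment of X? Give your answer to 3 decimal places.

For each component E[X²] = Var + (mean)², giving 1: 2.30316; 2: 61.5; 3: 48.75.
Overall E[X²] = 0.26·2.30316 + 0.28·61.5 + 0.46·48.75 = 40.2438.

40.244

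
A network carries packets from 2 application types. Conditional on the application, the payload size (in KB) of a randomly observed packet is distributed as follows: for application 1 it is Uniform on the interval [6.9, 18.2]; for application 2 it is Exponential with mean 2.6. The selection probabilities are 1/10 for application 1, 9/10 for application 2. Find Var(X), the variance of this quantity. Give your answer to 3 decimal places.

16.058

Per component, 1: μ=12.55, E[X²]=168.143; 2: μ=2.6, E[X²]=13.52.
E[X] = 0.1·12.55 + 0.9·2.6 = 3.595.
E[X²] = 0.1·168.143 + 0.9·13.52 = 28.9823.
Var(X) = E[X²] − (E[X])² = 28.9823 − 12.924 = 16.0583.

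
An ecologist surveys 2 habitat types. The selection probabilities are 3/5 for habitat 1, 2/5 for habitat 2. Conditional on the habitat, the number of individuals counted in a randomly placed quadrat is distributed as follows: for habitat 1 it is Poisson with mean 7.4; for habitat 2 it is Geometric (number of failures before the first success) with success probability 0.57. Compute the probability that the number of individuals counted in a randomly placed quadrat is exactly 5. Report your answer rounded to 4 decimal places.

Conditional on each habitat, P(X = 5): 1: 0.113031; 2: 0.00837948.
By total probability, P(X = 5) = 0.6·0.113031 + 0.4·0.00837948 = 0.0711705.

0.0712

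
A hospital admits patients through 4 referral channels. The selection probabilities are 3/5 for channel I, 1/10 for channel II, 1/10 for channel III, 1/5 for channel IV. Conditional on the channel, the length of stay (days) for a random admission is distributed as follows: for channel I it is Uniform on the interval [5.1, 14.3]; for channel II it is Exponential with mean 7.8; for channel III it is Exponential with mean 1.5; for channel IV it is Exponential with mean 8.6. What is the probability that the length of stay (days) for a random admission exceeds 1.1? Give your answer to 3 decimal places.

Conditional on each channel, P(X > 1.1): I: 1; II: 0.868467; III: 0.480305; IV: 0.879935.
By total probability, P(X > 1.1) = 0.6·1 + 0.1·0.868467 + 0.1·0.480305 + 0.2·0.879935 = 0.910864.

0.911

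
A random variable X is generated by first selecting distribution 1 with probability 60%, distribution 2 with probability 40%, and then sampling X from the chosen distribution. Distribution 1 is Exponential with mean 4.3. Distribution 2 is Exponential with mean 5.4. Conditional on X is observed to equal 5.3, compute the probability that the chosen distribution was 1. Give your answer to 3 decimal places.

Likelihoods f(5.3 | ·): 1: 0.0678014; 2: 0.0693992.
Posterior ∝ prior × likelihood. Numerator for 1: 0.6·0.0678014 = 0.0406808.
Normalizing constant: 0.6·0.0678014 + 0.4·0.0693992 = 0.0684405.
P(1 | observation) = 0.0406808 / 0.0684405 = 0.594397.

0.594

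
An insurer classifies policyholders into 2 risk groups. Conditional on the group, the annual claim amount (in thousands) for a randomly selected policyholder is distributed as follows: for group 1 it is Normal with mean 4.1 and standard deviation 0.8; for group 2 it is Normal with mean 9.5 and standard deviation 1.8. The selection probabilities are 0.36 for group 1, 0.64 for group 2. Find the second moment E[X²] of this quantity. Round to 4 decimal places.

66.1156

For each component E[X²] = Var + (mean)², giving 1: 17.45; 2: 93.49.
Overall E[X²] = 0.36·17.45 + 0.64·93.49 = 66.1156.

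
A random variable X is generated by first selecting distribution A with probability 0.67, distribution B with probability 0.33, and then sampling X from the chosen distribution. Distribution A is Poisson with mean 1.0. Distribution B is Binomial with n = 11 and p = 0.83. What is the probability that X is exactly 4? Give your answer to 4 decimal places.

Conditional on each component, P(X = 4): A: 0.0153283; B: 0.000642641.
By total probability, P(X = 4) = 0.67·0.0153283 + 0.33·0.000642641 = 0.010482.

0.0105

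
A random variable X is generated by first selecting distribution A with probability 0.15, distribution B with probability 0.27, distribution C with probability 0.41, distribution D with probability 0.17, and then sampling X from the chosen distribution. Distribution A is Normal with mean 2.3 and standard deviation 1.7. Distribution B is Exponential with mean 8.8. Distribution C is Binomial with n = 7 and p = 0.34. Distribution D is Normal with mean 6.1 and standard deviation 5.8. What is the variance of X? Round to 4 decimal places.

Per component, A: μ=2.3, E[X²]=8.18; B: μ=8.8, E[X²]=154.88; C: μ=2.38, E[X²]=7.2352; D: μ=6.1, E[X²]=70.85.
E[X] = 0.15·2.3 + 0.27·8.8 + 0.41·2.38 + 0.17·6.1 = 4.7338.
E[X²] = 0.15·8.18 + 0.27·154.88 + 0.41·7.2352 + 0.17·70.85 = 58.0555.
Var(X) = E[X²] − (E[X])² = 58.0555 − 22.4089 = 35.6467.

35.6467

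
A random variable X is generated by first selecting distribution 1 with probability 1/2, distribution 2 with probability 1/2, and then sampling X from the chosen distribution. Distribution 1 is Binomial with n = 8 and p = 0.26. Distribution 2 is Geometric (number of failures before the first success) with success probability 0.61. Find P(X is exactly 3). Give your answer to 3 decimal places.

0.127

Conditional on each component, P(X = 3): 1: 0.218407; 2: 0.0361846.
By total probability, P(X = 3) = 0.5·0.218407 + 0.5·0.0361846 = 0.127296.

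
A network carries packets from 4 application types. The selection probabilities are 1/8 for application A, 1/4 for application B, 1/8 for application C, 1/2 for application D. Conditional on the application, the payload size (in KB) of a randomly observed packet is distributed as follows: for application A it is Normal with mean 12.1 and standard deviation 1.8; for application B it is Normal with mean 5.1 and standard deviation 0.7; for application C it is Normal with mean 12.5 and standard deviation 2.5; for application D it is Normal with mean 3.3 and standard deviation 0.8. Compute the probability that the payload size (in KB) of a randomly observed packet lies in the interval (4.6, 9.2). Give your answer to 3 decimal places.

Conditional on each application, P(4.6 < X < 9.2): A: 0.0535623; B: 0.762475; C: 0.0926287; D: 0.0520813.
By total probability, P(4.6 < X < 9.2) = 0.125·0.0535623 + 0.25·0.762475 + 0.125·0.0926287 + 0.5·0.0520813 = 0.234933.

0.235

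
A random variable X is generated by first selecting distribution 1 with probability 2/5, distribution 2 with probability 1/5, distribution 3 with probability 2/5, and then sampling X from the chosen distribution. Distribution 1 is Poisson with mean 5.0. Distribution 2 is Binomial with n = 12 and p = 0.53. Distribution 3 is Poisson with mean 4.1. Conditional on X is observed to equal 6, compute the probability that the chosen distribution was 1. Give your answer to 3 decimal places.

Likelihoods P(X=6 | ·): 1: 0.146223; 2: 0.220757; 3: 0.109336.
Posterior ∝ prior × likelihood. Numerator for 1: 0.4·0.146223 = 0.0584891.
Normalizing constant: 0.4·0.146223 + 0.2·0.220757 + 0.4·0.109336 = 0.146375.
P(1 | observation) = 0.0584891 / 0.146375 = 0.399584.

0.400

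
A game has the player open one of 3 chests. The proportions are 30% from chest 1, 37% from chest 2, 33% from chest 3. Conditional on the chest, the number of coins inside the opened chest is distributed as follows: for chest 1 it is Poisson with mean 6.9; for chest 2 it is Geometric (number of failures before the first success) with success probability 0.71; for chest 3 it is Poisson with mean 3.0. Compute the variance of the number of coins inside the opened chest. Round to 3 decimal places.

10.276

Per component, 1: μ=6.9, E[X²]=54.51; 2: μ=0.408451, E[X²]=0.742115; 3: μ=3, E[X²]=12.
E[X] = 0.3·6.9 + 0.37·0.408451 + 0.33·3 = 3.21113.
E[X²] = 0.3·54.51 + 0.37·0.742115 + 0.33·12 = 20.5876.
Var(X) = E[X²] − (E[X])² = 20.5876 − 10.3113 = 10.2762.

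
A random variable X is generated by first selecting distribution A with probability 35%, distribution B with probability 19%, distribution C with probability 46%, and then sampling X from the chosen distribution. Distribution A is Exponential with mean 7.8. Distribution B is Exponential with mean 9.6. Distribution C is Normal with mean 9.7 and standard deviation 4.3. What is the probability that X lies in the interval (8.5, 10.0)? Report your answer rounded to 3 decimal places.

0.095

Conditional on each component, P(8.5 < X < 10.0): A: 0.0588352; B: 0.0596762; C: 0.137715.
By total probability, P(8.5 < X < 10.0) = 0.35·0.0588352 + 0.19·0.0596762 + 0.46·0.137715 = 0.0952797.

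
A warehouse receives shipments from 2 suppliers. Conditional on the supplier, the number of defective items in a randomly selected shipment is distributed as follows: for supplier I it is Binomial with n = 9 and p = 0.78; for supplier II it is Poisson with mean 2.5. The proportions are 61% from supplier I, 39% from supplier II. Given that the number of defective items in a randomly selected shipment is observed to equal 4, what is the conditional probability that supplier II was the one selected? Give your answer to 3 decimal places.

0.780

Likelihoods P(X=4 | ·): I: 0.024036; II: 0.133602.
Posterior ∝ prior × likelihood. Numerator for II: 0.39·0.133602 = 0.0521047.
Normalizing constant: 0.61·0.024036 + 0.39·0.133602 = 0.0667667.
P(II | observation) = 0.0521047 / 0.0667667 = 0.7804.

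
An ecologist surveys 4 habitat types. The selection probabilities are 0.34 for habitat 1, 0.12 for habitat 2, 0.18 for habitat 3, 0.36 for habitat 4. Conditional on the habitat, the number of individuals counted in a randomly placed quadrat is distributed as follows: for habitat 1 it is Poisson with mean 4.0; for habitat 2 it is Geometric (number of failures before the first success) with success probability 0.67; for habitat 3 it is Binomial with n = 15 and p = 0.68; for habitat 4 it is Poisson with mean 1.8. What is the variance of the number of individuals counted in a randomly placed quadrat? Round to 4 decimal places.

12.8122

Per component, 1: μ=4, E[X²]=20; 2: μ=0.492537, E[X²]=0.977723; 3: μ=10.2, E[X²]=107.304; 4: μ=1.8, E[X²]=5.04.
E[X] = 0.34·4 + 0.12·0.492537 + 0.18·10.2 + 0.36·1.8 = 3.9031.
E[X²] = 0.34·20 + 0.12·0.977723 + 0.18·107.304 + 0.36·5.04 = 28.0464.
Var(X) = E[X²] − (E[X])² = 28.0464 − 15.2342 = 12.8122.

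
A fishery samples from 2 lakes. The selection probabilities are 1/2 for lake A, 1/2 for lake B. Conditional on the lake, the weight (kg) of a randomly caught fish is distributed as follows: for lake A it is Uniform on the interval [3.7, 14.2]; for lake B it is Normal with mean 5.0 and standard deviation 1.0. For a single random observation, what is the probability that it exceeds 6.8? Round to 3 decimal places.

Conditional on each lake, P(X > 6.8): A: 0.704762; B: 0.0359303.
By total probability, P(X > 6.8) = 0.5·0.704762 + 0.5·0.0359303 = 0.370346.

0.370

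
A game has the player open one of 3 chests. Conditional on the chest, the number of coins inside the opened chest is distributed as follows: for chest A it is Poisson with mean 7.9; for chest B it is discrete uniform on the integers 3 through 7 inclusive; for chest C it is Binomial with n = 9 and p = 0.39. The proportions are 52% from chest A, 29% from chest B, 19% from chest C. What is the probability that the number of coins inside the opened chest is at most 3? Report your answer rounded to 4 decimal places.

0.1781

Conditional on each chest, P(X ≤ 3): A: 0.0453338; B: 0.2; C: 0.507783.
By total probability, P(X ≤ 3) = 0.52·0.0453338 + 0.29·0.2 + 0.19·0.507783 = 0.178052.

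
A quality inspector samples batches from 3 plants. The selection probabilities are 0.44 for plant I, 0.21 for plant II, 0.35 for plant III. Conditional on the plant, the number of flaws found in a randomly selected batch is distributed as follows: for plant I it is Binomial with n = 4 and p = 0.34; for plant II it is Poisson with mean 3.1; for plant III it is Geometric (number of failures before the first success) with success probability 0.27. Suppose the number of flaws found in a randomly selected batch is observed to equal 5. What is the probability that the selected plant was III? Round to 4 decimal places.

0.4647

Likelihoods P(X=5 | ·): I: 0; II: 0.107477; III: 0.0559729.
Posterior ∝ prior × likelihood. Numerator for III: 0.35·0.0559729 = 0.0195905.
Normalizing constant: 0.44·0 + 0.21·0.107477 + 0.35·0.0559729 = 0.0421606.
P(III | observation) = 0.0195905 / 0.0421606 = 0.464664.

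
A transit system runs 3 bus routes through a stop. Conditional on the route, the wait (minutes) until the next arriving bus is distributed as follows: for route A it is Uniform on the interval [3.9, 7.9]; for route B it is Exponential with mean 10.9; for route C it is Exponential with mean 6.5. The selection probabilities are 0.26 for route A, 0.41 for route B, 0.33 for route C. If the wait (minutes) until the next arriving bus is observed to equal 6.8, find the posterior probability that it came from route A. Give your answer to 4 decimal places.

Likelihoods f(6.8 | ·): A: 0.25; B: 0.0491629; C: 0.054044.
Posterior ∝ prior × likelihood. Numerator for A: 0.26·0.25 = 0.065.
Normalizing constant: 0.26·0.25 + 0.41·0.0491629 + 0.33·0.054044 = 0.102991.
P(A | observation) = 0.065 / 0.102991 = 0.631121.

0.6311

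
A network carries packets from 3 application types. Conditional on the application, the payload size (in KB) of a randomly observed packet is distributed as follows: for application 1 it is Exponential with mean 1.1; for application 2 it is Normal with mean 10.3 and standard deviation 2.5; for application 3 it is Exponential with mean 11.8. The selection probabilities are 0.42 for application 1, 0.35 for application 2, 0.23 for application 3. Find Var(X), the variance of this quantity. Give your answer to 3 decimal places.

Per component, 1: μ=1.1, E[X²]=2.42; 2: μ=10.3, E[X²]=112.34; 3: μ=11.8, E[X²]=278.48.
E[X] = 0.42·1.1 + 0.35·10.3 + 0.23·11.8 = 6.781.
E[X²] = 0.42·2.42 + 0.35·112.34 + 0.23·278.48 = 104.386.
Var(X) = E[X²] − (E[X])² = 104.386 − 45.982 = 58.4038.

58.404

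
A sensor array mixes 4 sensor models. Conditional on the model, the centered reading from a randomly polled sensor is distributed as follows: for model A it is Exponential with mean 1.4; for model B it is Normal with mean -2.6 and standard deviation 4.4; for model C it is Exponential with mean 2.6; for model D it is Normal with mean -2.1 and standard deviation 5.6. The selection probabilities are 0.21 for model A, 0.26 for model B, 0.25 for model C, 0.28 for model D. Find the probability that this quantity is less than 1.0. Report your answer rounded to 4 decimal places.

0.5921

Conditional on each model, P(X < 1.0): A: 0.510458; B: 0.793373; C: 0.319288; D: 0.710064.
By total probability, P(X < 1.0) = 0.21·0.510458 + 0.26·0.793373 + 0.25·0.319288 + 0.28·0.710064 = 0.592113.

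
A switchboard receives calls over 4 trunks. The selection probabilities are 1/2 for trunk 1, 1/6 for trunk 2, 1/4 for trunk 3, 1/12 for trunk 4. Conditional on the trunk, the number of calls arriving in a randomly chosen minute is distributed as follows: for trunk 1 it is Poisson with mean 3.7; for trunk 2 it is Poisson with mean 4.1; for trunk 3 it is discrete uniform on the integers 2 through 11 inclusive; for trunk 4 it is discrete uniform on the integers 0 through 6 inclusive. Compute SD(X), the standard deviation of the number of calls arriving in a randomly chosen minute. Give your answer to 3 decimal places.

Per component, 1: μ=3.7, E[X²]=17.39; 2: μ=4.1, E[X²]=20.91; 3: μ=6.5, E[X²]=50.5; 4: μ=3, E[X²]=13.
E[X] = 0.5·3.7 + 0.166667·4.1 + 0.25·6.5 + 0.0833333·3 = 4.40833.
E[X²] = 0.5·17.39 + 0.166667·20.91 + 0.25·50.5 + 0.0833333·13 = 25.8883.
Var(X) = E[X²] − (E[X])² = 25.8883 − 19.4334 = 6.45493.
SD(X) = √6.45493 = 2.54066.

2.541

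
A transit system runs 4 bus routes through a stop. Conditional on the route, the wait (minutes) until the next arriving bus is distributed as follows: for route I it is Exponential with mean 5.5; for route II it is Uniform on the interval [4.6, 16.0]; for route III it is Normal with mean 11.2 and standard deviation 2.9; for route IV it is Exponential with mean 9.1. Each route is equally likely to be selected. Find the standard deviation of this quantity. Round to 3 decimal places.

Per component, I: μ=5.5, E[X²]=60.5; II: μ=10.3, E[X²]=116.92; III: μ=11.2, E[X²]=133.85; IV: μ=9.1, E[X²]=165.62.
E[X] = 0.25·5.5 + 0.25·10.3 + 0.25·11.2 + 0.25·9.1 = 9.025.
E[X²] = 0.25·60.5 + 0.25·116.92 + 0.25·133.85 + 0.25·165.62 = 119.222.
Var(X) = E[X²] − (E[X])² = 119.222 − 81.4506 = 37.7719.
SD(X) = √37.7719 = 6.14588.

6.146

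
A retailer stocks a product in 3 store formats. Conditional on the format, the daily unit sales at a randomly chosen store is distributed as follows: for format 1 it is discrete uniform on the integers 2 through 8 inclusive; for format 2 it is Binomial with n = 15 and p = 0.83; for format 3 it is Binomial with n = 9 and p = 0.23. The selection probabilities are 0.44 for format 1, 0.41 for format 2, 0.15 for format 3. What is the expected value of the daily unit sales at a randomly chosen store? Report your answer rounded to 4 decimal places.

Component means — 1: 5; 2: 12.45; 3: 2.07.
E[X] = 0.44·5 + 0.41·12.45 + 0.15·2.07 = 7.615.

7.6150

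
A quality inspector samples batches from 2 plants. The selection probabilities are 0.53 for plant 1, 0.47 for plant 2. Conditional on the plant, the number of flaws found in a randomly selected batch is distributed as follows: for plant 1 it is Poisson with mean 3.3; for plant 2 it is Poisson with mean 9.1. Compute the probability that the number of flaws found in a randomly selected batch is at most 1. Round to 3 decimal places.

Conditional on each plant, P(X ≤ 1): 1: 0.158598; 2: 0.00112782.
By total probability, P(X ≤ 1) = 0.53·0.158598 + 0.47·0.00112782 = 0.0845868.

0.085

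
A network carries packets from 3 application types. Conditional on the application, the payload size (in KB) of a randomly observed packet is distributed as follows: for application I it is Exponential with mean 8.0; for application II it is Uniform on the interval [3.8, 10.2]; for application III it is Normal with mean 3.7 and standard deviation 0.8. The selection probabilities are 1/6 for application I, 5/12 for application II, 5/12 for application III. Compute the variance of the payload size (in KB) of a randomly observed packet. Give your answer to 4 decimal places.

Per component, I: μ=8, E[X²]=128; II: μ=7, E[X²]=52.4133; III: μ=3.7, E[X²]=14.33.
E[X] = 0.166667·8 + 0.416667·7 + 0.416667·3.7 = 5.79167.
E[X²] = 0.166667·128 + 0.416667·52.4133 + 0.416667·14.33 = 49.1431.
Var(X) = E[X²] − (E[X])² = 49.1431 − 33.5434 = 15.5997.

15.5997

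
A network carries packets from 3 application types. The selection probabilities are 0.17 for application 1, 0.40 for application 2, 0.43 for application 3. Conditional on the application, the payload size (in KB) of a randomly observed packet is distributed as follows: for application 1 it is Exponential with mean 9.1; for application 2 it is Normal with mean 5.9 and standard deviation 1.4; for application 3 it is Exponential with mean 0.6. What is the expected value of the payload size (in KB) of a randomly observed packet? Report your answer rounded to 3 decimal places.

4.165

Component means — 1: 9.1; 2: 5.9; 3: 0.6.
E[X] = 0.17·9.1 + 0.4·5.9 + 0.43·0.6 = 4.165.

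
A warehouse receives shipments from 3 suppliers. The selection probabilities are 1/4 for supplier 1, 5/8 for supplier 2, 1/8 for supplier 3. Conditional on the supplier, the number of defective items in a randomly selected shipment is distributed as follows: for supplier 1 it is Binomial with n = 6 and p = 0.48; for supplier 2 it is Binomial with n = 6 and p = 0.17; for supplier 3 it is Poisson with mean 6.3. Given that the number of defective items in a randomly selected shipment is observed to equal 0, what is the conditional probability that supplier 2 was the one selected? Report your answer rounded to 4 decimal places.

0.9753

Likelihoods P(X=0 | ·): 1: 0.0197706; 2: 0.32694; 3: 0.0018363.
Posterior ∝ prior × likelihood. Numerator for 2: 0.625·0.32694 = 0.204338.
Normalizing constant: 0.25·0.0197706 + 0.625·0.32694 + 0.125·0.0018363 = 0.20951.
P(2 | observation) = 0.204338 / 0.20951 = 0.975313.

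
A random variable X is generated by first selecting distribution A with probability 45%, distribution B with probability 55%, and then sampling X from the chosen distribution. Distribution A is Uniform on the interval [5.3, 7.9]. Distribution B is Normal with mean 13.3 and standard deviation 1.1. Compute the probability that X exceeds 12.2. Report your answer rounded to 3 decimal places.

Conditional on each component, P(X > 12.2): A: 0; B: 0.841345.
By total probability, P(X > 12.2) = 0.45·0 + 0.55·0.841345 = 0.46274.

0.463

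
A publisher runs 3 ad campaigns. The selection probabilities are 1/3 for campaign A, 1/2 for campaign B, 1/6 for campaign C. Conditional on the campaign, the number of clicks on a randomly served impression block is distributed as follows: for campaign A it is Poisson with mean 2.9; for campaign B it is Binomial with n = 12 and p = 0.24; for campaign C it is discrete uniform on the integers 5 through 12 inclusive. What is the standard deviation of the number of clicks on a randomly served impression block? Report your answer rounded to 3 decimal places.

2.704

Per component, A: μ=2.9, E[X²]=11.31; B: μ=2.88, E[X²]=10.4832; C: μ=8.5, E[X²]=77.5.
E[X] = 0.333333·2.9 + 0.5·2.88 + 0.166667·8.5 = 3.82333.
E[X²] = 0.333333·11.31 + 0.5·10.4832 + 0.166667·77.5 = 21.9283.
Var(X) = E[X²] − (E[X])² = 21.9283 − 14.6179 = 7.31039.
SD(X) = √7.31039 = 2.70377.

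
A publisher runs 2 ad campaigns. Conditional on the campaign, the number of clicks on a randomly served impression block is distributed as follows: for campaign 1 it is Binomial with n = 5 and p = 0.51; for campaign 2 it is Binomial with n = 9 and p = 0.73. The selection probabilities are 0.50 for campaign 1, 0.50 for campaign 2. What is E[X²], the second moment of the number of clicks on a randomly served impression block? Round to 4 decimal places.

For each component E[X²] = Var + (mean)², giving 1: 7.752; 2: 44.9388.
Overall E[X²] = 0.5·7.752 + 0.5·44.9388 = 26.3454.

26.3454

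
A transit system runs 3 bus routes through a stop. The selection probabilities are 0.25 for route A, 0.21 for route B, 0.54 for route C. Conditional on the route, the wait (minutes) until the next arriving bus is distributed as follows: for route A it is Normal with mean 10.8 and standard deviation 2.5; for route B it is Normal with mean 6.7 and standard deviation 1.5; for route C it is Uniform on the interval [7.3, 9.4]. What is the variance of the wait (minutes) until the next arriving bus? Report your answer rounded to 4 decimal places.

Per component, A: μ=10.8, E[X²]=122.89; B: μ=6.7, E[X²]=47.14; C: μ=8.35, E[X²]=70.09.
E[X] = 0.25·10.8 + 0.21·6.7 + 0.54·8.35 = 8.616.
E[X²] = 0.25·122.89 + 0.21·47.14 + 0.54·70.09 = 78.4705.
Var(X) = E[X²] − (E[X])² = 78.4705 − 74.2355 = 4.23504.

4.2350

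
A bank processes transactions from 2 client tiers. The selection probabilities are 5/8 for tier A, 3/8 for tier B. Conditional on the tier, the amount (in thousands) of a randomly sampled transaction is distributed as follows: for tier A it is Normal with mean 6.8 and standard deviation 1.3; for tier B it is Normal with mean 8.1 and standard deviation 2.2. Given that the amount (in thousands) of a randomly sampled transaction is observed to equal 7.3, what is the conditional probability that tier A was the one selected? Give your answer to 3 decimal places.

0.737

Likelihoods f(7.3 | ·): A: 0.285; B: 0.169736.
Posterior ∝ prior × likelihood. Numerator for A: 0.625·0.285 = 0.178125.
Normalizing constant: 0.625·0.285 + 0.375·0.169736 = 0.241776.
P(A | observation) = 0.178125 / 0.241776 = 0.736736.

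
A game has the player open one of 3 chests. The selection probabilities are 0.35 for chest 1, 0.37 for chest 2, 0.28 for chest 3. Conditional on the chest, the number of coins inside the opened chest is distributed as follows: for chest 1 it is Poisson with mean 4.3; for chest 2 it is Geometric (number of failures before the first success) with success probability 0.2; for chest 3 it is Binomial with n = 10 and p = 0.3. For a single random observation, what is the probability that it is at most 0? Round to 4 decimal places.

0.0867

Conditional on each chest, P(X ≤ 0): 1: 0.0135686; 2: 0.2; 3: 0.0282475.
By total probability, P(X ≤ 0) = 0.35·0.0135686 + 0.37·0.2 + 0.28·0.0282475 = 0.0866583.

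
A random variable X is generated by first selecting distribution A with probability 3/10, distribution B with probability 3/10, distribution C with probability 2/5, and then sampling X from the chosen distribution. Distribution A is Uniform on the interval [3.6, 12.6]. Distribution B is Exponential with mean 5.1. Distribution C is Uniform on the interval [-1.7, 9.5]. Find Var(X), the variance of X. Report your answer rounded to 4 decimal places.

17.1089

Per component, A: μ=8.1, E[X²]=72.36; B: μ=5.1, E[X²]=52.02; C: μ=3.9, E[X²]=25.6633.
E[X] = 0.3·8.1 + 0.3·5.1 + 0.4·3.9 = 5.52.
E[X²] = 0.3·72.36 + 0.3·52.02 + 0.4·25.6633 = 47.5793.
Var(X) = E[X²] − (E[X])² = 47.5793 − 30.4704 = 17.1089.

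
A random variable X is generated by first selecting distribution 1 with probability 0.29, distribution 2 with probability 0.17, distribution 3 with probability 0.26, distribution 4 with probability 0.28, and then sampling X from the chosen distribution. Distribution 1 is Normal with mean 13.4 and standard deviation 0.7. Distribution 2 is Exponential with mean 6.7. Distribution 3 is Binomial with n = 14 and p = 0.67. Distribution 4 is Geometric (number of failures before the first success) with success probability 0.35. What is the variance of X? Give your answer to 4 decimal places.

29.8682

Per component, 1: μ=13.4, E[X²]=180.05; 2: μ=6.7, E[X²]=89.78; 3: μ=9.38, E[X²]=91.0798; 4: μ=1.85714, E[X²]=8.7551.
E[X] = 0.29·13.4 + 0.17·6.7 + 0.26·9.38 + 0.28·1.85714 = 7.9838.
E[X²] = 0.29·180.05 + 0.17·89.78 + 0.26·91.0798 + 0.28·8.7551 = 93.6093.
Var(X) = E[X²] − (E[X])² = 93.6093 − 63.7411 = 29.8682.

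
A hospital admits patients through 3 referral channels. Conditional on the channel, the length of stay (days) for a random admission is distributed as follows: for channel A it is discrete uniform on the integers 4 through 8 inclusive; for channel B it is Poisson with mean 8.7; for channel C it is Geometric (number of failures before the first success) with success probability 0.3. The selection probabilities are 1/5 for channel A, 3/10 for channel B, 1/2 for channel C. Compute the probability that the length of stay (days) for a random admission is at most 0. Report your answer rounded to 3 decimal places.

0.150

Conditional on each channel, P(X ≤ 0): A: 0; B: 0.000166586; C: 0.3.
By total probability, P(X ≤ 0) = 0.2·0 + 0.3·0.000166586 + 0.5·0.3 = 0.15005.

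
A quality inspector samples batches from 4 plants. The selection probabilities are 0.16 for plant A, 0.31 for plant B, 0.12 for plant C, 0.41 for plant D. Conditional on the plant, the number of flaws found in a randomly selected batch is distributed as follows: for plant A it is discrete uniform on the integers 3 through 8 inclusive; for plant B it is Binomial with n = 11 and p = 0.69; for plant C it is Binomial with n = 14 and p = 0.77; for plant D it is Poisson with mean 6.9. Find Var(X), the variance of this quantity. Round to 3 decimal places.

6.383

Per component, A: μ=5.5, E[X²]=33.1667; B: μ=7.59, E[X²]=59.961; C: μ=10.78, E[X²]=118.688; D: μ=6.9, E[X²]=54.51.
E[X] = 0.16·5.5 + 0.31·7.59 + 0.12·10.78 + 0.41·6.9 = 7.3555.
E[X²] = 0.16·33.1667 + 0.31·59.961 + 0.12·118.688 + 0.41·54.51 = 60.4862.
Var(X) = E[X²] − (E[X])² = 60.4862 − 54.1034 = 6.38283.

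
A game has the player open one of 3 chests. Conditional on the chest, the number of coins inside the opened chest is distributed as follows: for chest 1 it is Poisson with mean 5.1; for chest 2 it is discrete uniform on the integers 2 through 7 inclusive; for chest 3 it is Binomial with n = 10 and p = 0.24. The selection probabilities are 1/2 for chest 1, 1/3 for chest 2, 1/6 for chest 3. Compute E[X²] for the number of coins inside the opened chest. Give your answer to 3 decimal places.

24.541

For each component E[X²] = Var + (mean)², giving 1: 31.11; 2: 23.1667; 3: 7.584.
Overall E[X²] = 0.5·31.11 + 0.333333·23.1667 + 0.166667·7.584 = 24.5412.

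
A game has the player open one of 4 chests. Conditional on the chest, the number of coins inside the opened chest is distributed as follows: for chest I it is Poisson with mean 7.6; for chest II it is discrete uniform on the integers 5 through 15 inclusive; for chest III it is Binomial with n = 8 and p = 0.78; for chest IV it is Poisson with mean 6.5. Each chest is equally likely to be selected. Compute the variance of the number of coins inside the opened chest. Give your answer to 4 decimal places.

8.5729

Per component, I: μ=7.6, E[X²]=65.36; II: μ=10, E[X²]=110; III: μ=6.24, E[X²]=40.3104; IV: μ=6.5, E[X²]=48.75.
E[X] = 0.25·7.6 + 0.25·10 + 0.25·6.24 + 0.25·6.5 = 7.585.
E[X²] = 0.25·65.36 + 0.25·110 + 0.25·40.3104 + 0.25·48.75 = 66.1051.
Var(X) = E[X²] − (E[X])² = 66.1051 − 57.5322 = 8.57287.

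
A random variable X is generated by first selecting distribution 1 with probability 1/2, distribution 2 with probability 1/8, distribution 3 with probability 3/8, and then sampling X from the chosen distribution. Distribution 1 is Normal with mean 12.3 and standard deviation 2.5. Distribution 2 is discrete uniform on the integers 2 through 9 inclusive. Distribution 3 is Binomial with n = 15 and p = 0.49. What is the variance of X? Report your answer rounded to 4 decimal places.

Per component, 1: μ=12.3, E[X²]=157.54; 2: μ=5.5, E[X²]=35.5; 3: μ=7.35, E[X²]=57.771.
E[X] = 0.5·12.3 + 0.125·5.5 + 0.375·7.35 = 9.59375.
E[X²] = 0.5·157.54 + 0.125·35.5 + 0.375·57.771 = 104.872.
Var(X) = E[X²] − (E[X])² = 104.872 − 92.04 = 12.8316.

12.8316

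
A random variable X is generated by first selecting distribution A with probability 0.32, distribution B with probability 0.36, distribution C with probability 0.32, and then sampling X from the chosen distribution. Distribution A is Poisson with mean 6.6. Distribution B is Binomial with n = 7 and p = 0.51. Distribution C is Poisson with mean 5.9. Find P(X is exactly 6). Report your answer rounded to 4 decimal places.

0.1231

Conditional on each component, P(X = 6): A: 0.156166; B: 0.0603553; C: 0.160488.
By total probability, P(X = 6) = 0.32·0.156166 + 0.36·0.0603553 + 0.32·0.160488 = 0.123057.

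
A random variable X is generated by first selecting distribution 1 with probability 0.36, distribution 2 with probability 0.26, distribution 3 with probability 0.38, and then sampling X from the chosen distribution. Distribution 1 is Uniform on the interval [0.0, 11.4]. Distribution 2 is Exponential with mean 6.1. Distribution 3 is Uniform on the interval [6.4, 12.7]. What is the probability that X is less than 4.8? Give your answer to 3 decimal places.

Conditional on each component, P(X < 4.8): 1: 0.421053; 2: 0.544739; 3: 0.
By total probability, P(X < 4.8) = 0.36·0.421053 + 0.26·0.544739 + 0.38·0 = 0.293211.

0.293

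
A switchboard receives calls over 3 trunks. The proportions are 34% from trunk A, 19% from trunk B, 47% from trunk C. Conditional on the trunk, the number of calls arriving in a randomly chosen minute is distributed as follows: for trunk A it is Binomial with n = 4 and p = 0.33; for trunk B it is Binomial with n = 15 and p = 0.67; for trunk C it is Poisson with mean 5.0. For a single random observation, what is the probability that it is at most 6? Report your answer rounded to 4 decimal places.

Conditional on each trunk, P(X ≤ 6): A: 1; B: 0.0288685; C: 0.762183.
By total probability, P(X ≤ 6) = 0.34·1 + 0.19·0.0288685 + 0.47·0.762183 = 0.703711.

0.7037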